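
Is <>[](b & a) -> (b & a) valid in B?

Tableau for the negation ~(<>[](b & a) -> (b & a)):
1. ~(<>[](b & a) -> (b & a)), 0
2. <>[](b & a), 0
3. ~(b & a), 0
4. ~a, 0
5. [](b & a), 1
6. b & a, 0
7. b, 0
8. a, 0
Accessibility: 0R0, 0R1, 1R0, 1R1
Branch closes: a and ~a both at 0.
Every branch of the negation's tableau closes; the branch above is one of them.

Valid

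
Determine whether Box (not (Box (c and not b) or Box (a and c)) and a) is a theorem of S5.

Tableau for the negation not Box (not (Box (c and not b) or Box (a and c)) and a):
1. not Box (not (Box (c and not b) or Box (a and c)) and a), w0
2. not (not (Box (c and not b) or Box (a and c)) and a), w1   [neg-Box-rule on 1: fresh world w1, w0Rw1]
3. not a, w1   [neg-and-rule on 2 (branches; this branch)]
Accessibility: w0Rw0, w0Rw1, w1Rw0, w1Rw1
The negation has an open branch (countermodel exists).

Invalid (countermodel exists)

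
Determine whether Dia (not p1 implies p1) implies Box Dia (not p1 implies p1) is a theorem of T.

Invalid (countermodel exists)

Tableau for the negation not (Dia (not p1 implies p1) implies Box Dia (not p1 implies p1)):
1. not (Dia (not p1 implies p1) implies Box Dia (not p1 implies p1)), 0
2. Dia (not p1 implies p1), 0
3. not Box Dia (not p1 implies p1), 0
4. not p1 implies p1, 1
5. p1, 1
6. not Dia (not p1 implies p1), 2
7. not (not p1 implies p1), 2
8. not p1, 2
Accessibility: 0R0, 0R1, 0R2, 1R1, 2R2
The negation has an open branch (countermodel exists).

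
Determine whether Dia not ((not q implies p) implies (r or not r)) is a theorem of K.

Tableau for the negation not Dia not ((not q implies p) implies (r or not r)):
1. not Dia not ((not q implies p) implies (r or not r)), 0
The negation has an open branch (countermodel exists).

No, not valid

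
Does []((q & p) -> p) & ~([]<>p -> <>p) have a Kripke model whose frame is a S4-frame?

1. []((q & p) -> p) & ~([]<>p -> <>p), w0
2. []((q & p) -> p), w0   [&-rule on 1]
3. ~([]<>p -> <>p), w0   [&-rule on 1]
4. []<>p, w0   [~->-rule on 3]
5. ~<>p, w0   [~->-rule on 3]
6. (q & p) -> p, w0   [[]-rule on 2 via w0Rw0]
7. <>p, w0   [[]-rule on 4 via w0Rw0]
8. ~p, w0   [~<>-rule on 5 via w0Rw0]
9. ~(q & p), w0   [->-rule on 6 (branches; this branch)]
10. p, w1   [<>-rule on 7: fresh world w1, w0Rw1]
11. (q & p) -> p, w1   [[]-rule on 2 via w0Rw1]
12. <>p, w1   [[]-rule on 4 via w0Rw1]
13. ~p, w1   [~<>-rule on 5 via w0Rw1]
Accessibility: w0Rw0, w0Rw1, w1Rw1
Branch closes: p and ~p both at w1.
All branches of the tableau close; one closing branch shown above.

Unsatisfiable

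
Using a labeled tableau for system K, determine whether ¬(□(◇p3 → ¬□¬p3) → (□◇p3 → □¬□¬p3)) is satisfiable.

1. ¬(□(◇p3 → ¬□¬p3) → (□◇p3 → □¬□¬p3)), w0
2. □(◇p3 → ¬□¬p3), w0
3. ¬(□◇p3 → □¬□¬p3), w0
4. □◇p3, w0
5. ¬□¬□¬p3, w0
6. □¬p3, w1
7. ◇p3 → ¬□¬p3, w1
8. ◇p3, w1
9. ¬□¬p3, w1
10. p3, w2
11. ¬p3, w2
Accessibility: w0Rw1, w1Rw2
Branch closes: p3 and ¬p3 both at w2.
Every branch closes; the branch above is one of them.

No, unsatisfiable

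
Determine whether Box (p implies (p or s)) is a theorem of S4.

Valid in S4

Tableau for the negation not Box (p implies (p or s)):
1. not Box (p implies (p or s)), 0
2. not (p implies (p or s)), 1
3. p, 1
4. not (p or s), 1
5. not p, 1
6. not s, 1
Accessibility: 0R0, 0R1, 1R1
Branch closes: p and not p both at 1.
Every branch of the negation's tableau closes; the branch above is one of them.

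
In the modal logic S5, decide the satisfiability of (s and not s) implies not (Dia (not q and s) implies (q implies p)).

1. (s and not s) implies not (Dia (not q and s) implies (q implies p)), u
2. not (Dia (not q and s) implies (q implies p)), u
3. Dia (not q and s), u
4. not (q implies p), u
5. q, u
6. not p, u
7. not q and s, v
8. not q, v
9. s, v
Accessibility: uRu, uRv, vRu, vRv

Satisfiable (open branch found)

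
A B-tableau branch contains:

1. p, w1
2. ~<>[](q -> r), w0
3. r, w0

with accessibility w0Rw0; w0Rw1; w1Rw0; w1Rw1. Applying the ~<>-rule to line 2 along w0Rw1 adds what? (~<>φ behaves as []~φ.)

~<>φ behaves as []~φ: propagate the negated body to each accessible world.

~[](q -> r), w1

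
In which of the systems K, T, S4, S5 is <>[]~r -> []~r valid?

S5-tableau for the negation ~(<>[]~r -> []~r):
1. ~(<>[]~r -> []~r), w0
2. <>[]~r, w0
3. ~[]~r, w0
4. []~r, w1
5. ~r, w0
6. ~r, w1
7. r, w2
8. ~r, w2
Accessibility: w0Rw0, w0Rw1, w0Rw2, w1Rw0, w1Rw1, w1Rw2, w2Rw0, w2Rw1, w2Rw2
Branch closes: r and ~r both at w2.
Every branch closes (one shown): valid in S5.
S4-tableau for the negation ~(<>[]~r -> []~r):
1. ~(<>[]~r -> []~r), w0
2. <>[]~r, w0
3. ~[]~r, w0
4. []~r, w1
5. ~r, w1
6. r, w2
Accessibility: w0Rw0, w0Rw1, w0Rw2, w1Rw1, w2Rw2
Complete open branch: countermodel on an S4-frame, so not valid in S4, nor in K, T (the same frame is also a K-frame and a T-frame).

S5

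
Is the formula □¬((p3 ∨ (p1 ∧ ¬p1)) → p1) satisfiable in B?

Satisfiable

1. □¬((p3 ∨ (p1 ∧ ¬p1)) → p1), 0
2. ¬((p3 ∨ (p1 ∧ ¬p1)) → p1), 0
3. p3 ∨ (p1 ∧ ¬p1), 0
4. ¬p1, 0
5. p3, 0
Accessibility: 0R0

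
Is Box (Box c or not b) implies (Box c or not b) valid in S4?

Valid in S4

Tableau for the negation not (Box (Box c or not b) implies (Box c or not b)):
1. not (Box (Box c or not b) implies (Box c or not b)), w0
2. Box (Box c or not b), w0   [neg-implies-rule on 1]
3. not (Box c or not b), w0   [neg-implies-rule on 1]
4. not Box c, w0   [neg-or-rule on 3]
5. b, w0   [neg-or-rule on 3]
6. Box c or not b, w0   [Box-rule on 2 via w0Rw0]
7. Box c, w0   [or-rule on 6 (branches; this branch)]
8. c, w0   [Box-rule on 7 via w0Rw0]
9. not c, w1   [neg-Box-rule on 4: fresh world w1, w0Rw1]
10. Box c or not b, w1   [Box-rule on 2 via w0Rw1]
11. c, w1   [Box-rule on 7 via w0Rw1]
Accessibility: w0Rw0, w0Rw1, w1Rw1
Branch closes: c and not c both at w1.
Every branch of the negation's tableau closes; the branch above is one of them.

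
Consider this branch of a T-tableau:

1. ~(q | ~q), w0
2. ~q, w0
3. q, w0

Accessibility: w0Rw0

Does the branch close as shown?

Yes, closed

Both q and ~q appear at w0.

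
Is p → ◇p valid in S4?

Valid in S4

Tableau for the negation ¬(p → ◇p):
1. ¬(p → ◇p), w0
2. p, w0
3. ¬◇p, w0
4. ¬p, w0
Accessibility: w0Rw0
Branch closes: p and ¬p both at w0.
Every branch of the negation's tableau closes; the branch above is one of them.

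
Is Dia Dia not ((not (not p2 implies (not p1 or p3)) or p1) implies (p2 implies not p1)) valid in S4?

Tableau for the negation not Dia Dia not ((not (not p2 implies (not p1 or p3)) or p1) implies (p2 implies not p1)):
1. not Dia Dia not ((not (not p2 implies (not p1 or p3)) or p1) implies (p2 implies not p1)), w0
2. not Dia not ((not (not p2 implies (not p1 or p3)) or p1) implies (p2 implies not p1)), w0
3. (not (not p2 implies (not p1 or p3)) or p1) implies (p2 implies not p1), w0
4. p2 implies not p1, w0
5. not p1, w0
Accessibility: w0Rw0
The negation has an open branch (countermodel exists).

Invalid (countermodel exists)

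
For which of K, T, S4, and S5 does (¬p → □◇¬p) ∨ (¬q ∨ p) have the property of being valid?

S4-tableau for the negation ¬((¬p → □◇¬p) ∨ (¬q ∨ p)):
1. ¬((¬p → □◇¬p) ∨ (¬q ∨ p)), 0
2. ¬(¬p → □◇¬p), 0
3. ¬(¬q ∨ p), 0
4. ¬p, 0
5. ¬□◇¬p, 0
6. q, 0
7. ¬◇¬p, 1
8. p, 1
Accessibility: 0R0, 0R1, 1R1
Complete open branch: countermodel on an S4-frame, so not valid in S4, nor in K, T (the same frame is also a K-frame and a T-frame).
S5-tableau for the negation ¬((¬p → □◇¬p) ∨ (¬q ∨ p)):
1. ¬((¬p → □◇¬p) ∨ (¬q ∨ p)), 0
2. ¬(¬p → □◇¬p), 0
3. ¬(¬q ∨ p), 0
4. ¬p, 0
5. ¬□◇¬p, 0
6. q, 0
7. ¬◇¬p, 1
8. p, 0
Accessibility: 0R0, 0R1, 1R0, 1R1
Branch closes: p and ¬p both at 0.
Every branch closes (one shown): valid in S5.

S5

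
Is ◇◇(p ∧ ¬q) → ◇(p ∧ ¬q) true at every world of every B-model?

Invalid (countermodel exists)

Tableau for the negation ¬(◇◇(p ∧ ¬q) → ◇(p ∧ ¬q)):
1. ¬(◇◇(p ∧ ¬q) → ◇(p ∧ ¬q)), 0
2. ◇◇(p ∧ ¬q), 0   [¬→-rule on 1]
3. ¬◇(p ∧ ¬q), 0   [¬→-rule on 1]
4. ¬(p ∧ ¬q), 0   [¬◇-rule on 3 via 0R0]
5. q, 0   [¬∧-rule on 4 (branches; this branch)]
6. ◇(p ∧ ¬q), 1   [◇-rule on 2: fresh world 1, 0R1]
7. ¬(p ∧ ¬q), 1   [¬◇-rule on 3 via 0R1]
8. q, 1   [¬∧-rule on 7 (branches; this branch)]
9. p ∧ ¬q, 2   [◇-rule on 6: fresh world 2, 1R2]
10. p, 2   [∧-rule on 9]
11. ¬q, 2   [∧-rule on 9]
Accessibility: 0R0, 0R1, 1R0, 1R1, 1R2, 2R1, 2R2
The negation has an open branch (countermodel exists).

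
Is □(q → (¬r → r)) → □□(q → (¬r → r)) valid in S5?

Valid in S5

Tableau for the negation ¬(□(q → (¬r → r)) → □□(q → (¬r → r))):
1. ¬(□(q → (¬r → r)) → □□(q → (¬r → r))), u
2. □(q → (¬r → r)), u   [¬→-rule on 1]
3. ¬□□(q → (¬r → r)), u   [¬→-rule on 1]
4. q → (¬r → r), u   [□-rule on 2 via uRu]
5. ¬r → r, u   [→-rule on 4 (branches; this branch)]
6. r, u   [→-rule on 5 (branches; this branch)]
7. ¬□(q → (¬r → r)), v   [¬□-rule on 3: fresh world v, uRv]
8. q → (¬r → r), v   [□-rule on 2 via uRv]
9. ¬r → r, v   [→-rule on 8 (branches; this branch)]
10. r, v   [→-rule on 9 (branches; this branch)]
11. ¬(q → (¬r → r)), w   [¬□-rule on 7: fresh world w, vRw]
12. q, w   [¬→-rule on 11]
13. ¬(¬r → r), w   [¬→-rule on 11]
14. ¬r, w   [¬→-rule on 13]
15. q → (¬r → r), w   [□-rule on 2 via uRw]
16. ¬r → r, w   [→-rule on 15 (branches; this branch)]
17. r, w   [→-rule on 16 (branches; this branch)]
Accessibility: uRu, uRv, uRw, vRu, vRv, vRw, wRu, wRv, wRw
Branch closes: r and ¬r both at w.
All branches of the negation close; one closing branch shown above.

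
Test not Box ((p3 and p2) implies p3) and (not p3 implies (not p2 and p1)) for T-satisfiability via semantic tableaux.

1. not Box ((p3 and p2) implies p3) and (not p3 implies (not p2 and p1)), u
2. not Box ((p3 and p2) implies p3), u
3. not p3 implies (not p2 and p1), u
4. not p2 and p1, u
5. not p2, u
6. p1, u
7. not ((p3 and p2) implies p3), v
8. p3 and p2, v
9. not p3, v
10. p3, v
11. p2, v
Accessibility: uRu, uRv, vRv
Branch closes: p3 and not p3 both at v.
All branches of the tableau close; one closing branch shown above.

No, unsatisfiable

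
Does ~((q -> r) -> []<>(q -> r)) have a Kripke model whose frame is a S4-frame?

1. ~((q -> r) -> []<>(q -> r)), u
2. q -> r, u
3. ~[]<>(q -> r), u
4. r, u
5. ~<>(q -> r), v
6. ~(q -> r), v
7. q, v
8. ~r, v
Accessibility: uRu, uRv, vRv

Satisfiable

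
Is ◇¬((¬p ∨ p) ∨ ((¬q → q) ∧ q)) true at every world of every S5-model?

Tableau for the negation ¬◇¬((¬p ∨ p) ∨ ((¬q → q) ∧ q)):
1. ¬◇¬((¬p ∨ p) ∨ ((¬q → q) ∧ q)), w0
2. (¬p ∨ p) ∨ ((¬q → q) ∧ q), w0
3. (¬q → q) ∧ q, w0
4. ¬q → q, w0
5. q, w0
Accessibility: w0Rw0
The negation has an open branch (countermodel exists).

Invalid (countermodel exists)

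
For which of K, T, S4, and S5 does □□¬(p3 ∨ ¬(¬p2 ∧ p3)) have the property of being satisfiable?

T-tableau for the formula:
1. □□¬(p3 ∨ ¬(¬p2 ∧ p3)), w0
2. □¬(p3 ∨ ¬(¬p2 ∧ p3)), w0   [□-rule on 1 via w0Rw0]
3. ¬(p3 ∨ ¬(¬p2 ∧ p3)), w0   [□-rule on 2 via w0Rw0]
4. ¬p3, w0   [¬∨-rule on 3]
5. ¬p2 ∧ p3, w0   [¬∨-rule on 3]
6. ¬p2, w0   [∧-rule on 5]
7. p3, w0   [∧-rule on 5]
Accessibility: w0Rw0
Branch closes: p3 and ¬p3 both at w0.
Every branch closes (one shown): unsatisfiable in T, hence also in S4, S5 (every S4/S5-frame is a T-frame).
K-tableau for the formula:
1. □□¬(p3 ∨ ¬(¬p2 ∧ p3)), w0
Complete open branch: satisfiable in K.

K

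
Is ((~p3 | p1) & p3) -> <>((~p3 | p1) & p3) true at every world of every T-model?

Tableau for the negation ~(((~p3 | p1) & p3) -> <>((~p3 | p1) & p3)):
1. ~(((~p3 | p1) & p3) -> <>((~p3 | p1) & p3)), u
2. (~p3 | p1) & p3, u   [~->-rule on 1]
3. ~<>((~p3 | p1) & p3), u   [~->-rule on 1]
4. ~p3 | p1, u   [&-rule on 2]
5. p3, u   [&-rule on 2]
6. ~((~p3 | p1) & p3), u   [~<>-rule on 3 via uRu]
7. p1, u   [|-rule on 4 (branches; this branch)]
8. ~(~p3 | p1), u   [~&-rule on 6 (branches; this branch)]
9. ~p1, u   [~|-rule on 8]
Accessibility: uRu
Branch closes: p1 and ~p1 both at u.
Every branch of the negation's tableau closes; the branch above is one of them.

Valid in T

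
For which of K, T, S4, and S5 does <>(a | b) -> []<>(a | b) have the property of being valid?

S5

S5-tableau for the negation ~(<>(a | b) -> []<>(a | b)):
1. ~(<>(a | b) -> []<>(a | b)), w0
2. <>(a | b), w0
3. ~[]<>(a | b), w0
4. a | b, w1
5. b, w1
6. ~<>(a | b), w2
7. ~(a | b), w0
8. ~a, w0
9. ~b, w0
10. ~(a | b), w1
11. ~a, w1
12. ~b, w1
Accessibility: w0Rw0, w0Rw1, w0Rw2, w1Rw0, w1Rw1, w1Rw2, w2Rw0, w2Rw1, w2Rw2
Branch closes: b and ~b both at w1.
Every branch closes (one shown): valid in S5.
S4-tableau for the negation ~(<>(a | b) -> []<>(a | b)):
1. ~(<>(a | b) -> []<>(a | b)), w0
2. <>(a | b), w0
3. ~[]<>(a | b), w0
4. a | b, w1
5. b, w1
6. ~<>(a | b), w2
7. ~(a | b), w2
8. ~a, w2
9. ~b, w2
Accessibility: w0Rw0, w0Rw1, w0Rw2, w1Rw1, w2Rw2
Complete open branch: countermodel on an S4-frame, so not valid in S4, nor in K, T (the same frame is also a K-frame and a T-frame).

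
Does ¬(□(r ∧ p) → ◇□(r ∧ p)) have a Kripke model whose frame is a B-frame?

1. ¬(□(r ∧ p) → ◇□(r ∧ p)), w0
2. □(r ∧ p), w0   [¬→-rule on 1]
3. ¬◇□(r ∧ p), w0   [¬→-rule on 1]
4. r ∧ p, w0   [□-rule on 2 via w0Rw0]
5. r, w0   [∧-rule on 4]
6. p, w0   [∧-rule on 4]
7. ¬□(r ∧ p), w0   [¬◇-rule on 3 via w0Rw0]
8. ¬(r ∧ p), w1   [¬□-rule on 7: fresh world w1, w0Rw1]
9. r ∧ p, w1   [□-rule on 2 via w0Rw1]
10. r, w1   [∧-rule on 9]
11. p, w1   [∧-rule on 9]
12. ¬□(r ∧ p), w1   [¬◇-rule on 3 via w0Rw1]
13. ¬p, w1   [¬∧-rule on 8 (branches; this branch)]
Accessibility: w0Rw0, w0Rw1, w1Rw0, w1Rw1
Branch closes: p and ¬p both at w1.
Every branch closes; the branch above is one of them.

Unsatisfiable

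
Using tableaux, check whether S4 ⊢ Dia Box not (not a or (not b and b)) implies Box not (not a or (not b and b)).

Invalid (countermodel exists)

Tableau for the negation not (Dia Box not (not a or (not b and b)) implies Box not (not a or (not b and b))):
1. not (Dia Box not (not a or (not b and b)) implies Box not (not a or (not b and b))), w0
2. Dia Box not (not a or (not b and b)), w0
3. not Box not (not a or (not b and b)), w0
4. Box not (not a or (not b and b)), w1
5. not (not a or (not b and b)), w1
6. a, w1
7. not (not b and b), w1
8. not b, w1
9. not a or (not b and b), w2
10. not a, w2
Accessibility: w0Rw0, w0Rw1, w0Rw2, w1Rw1, w2Rw2
The negation has an open branch (countermodel exists).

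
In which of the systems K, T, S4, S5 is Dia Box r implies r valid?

S5

S4-tableau for the negation not (Dia Box r implies r):
1. not (Dia Box r implies r), 0
2. Dia Box r, 0
3. not r, 0
4. Box r, 1
5. r, 1
Accessibility: 0R0, 0R1, 1R1
Complete open branch: countermodel on an S4-frame, so not valid in S4, nor in K, T (the same frame is also a K-frame and a T-frame).
S5-tableau for the negation not (Dia Box r implies r):
1. not (Dia Box r implies r), 0
2. Dia Box r, 0
3. not r, 0
4. Box r, 1
5. r, 0
Accessibility: 0R0, 0R1, 1R0, 1R1
Branch closes: r and not r both at 0.
Every branch closes (one shown): valid in S5.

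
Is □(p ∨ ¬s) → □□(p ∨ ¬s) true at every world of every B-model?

Not valid

Tableau for the negation ¬(□(p ∨ ¬s) → □□(p ∨ ¬s)):
1. ¬(□(p ∨ ¬s) → □□(p ∨ ¬s)), w0
2. □(p ∨ ¬s), w0   [¬→-rule on 1]
3. ¬□□(p ∨ ¬s), w0   [¬→-rule on 1]
4. p ∨ ¬s, w0   [□-rule on 2 via w0Rw0]
5. ¬s, w0   [∨-rule on 4 (branches; this branch)]
6. ¬□(p ∨ ¬s), w1   [¬□-rule on 3: fresh world w1, w0Rw1]
7. p ∨ ¬s, w1   [□-rule on 2 via w0Rw1]
8. ¬s, w1   [∨-rule on 7 (branches; this branch)]
9. ¬(p ∨ ¬s), w2   [¬□-rule on 6: fresh world w2, w1Rw2]
10. ¬p, w2   [¬∨-rule on 9]
11. s, w2   [¬∨-rule on 9]
Accessibility: w0Rw0, w0Rw1, w1Rw0, w1Rw1, w1Rw2, w2Rw1, w2Rw2
The negation has an open branch (countermodel exists).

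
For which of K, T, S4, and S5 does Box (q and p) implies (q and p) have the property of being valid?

T, S4, S5

T-tableau for the negation not (Box (q and p) implies (q and p)):
1. not (Box (q and p) implies (q and p)), w0
2. Box (q and p), w0   [neg-implies-rule on 1]
3. not (q and p), w0   [neg-implies-rule on 1]
4. q and p, w0   [Box-rule on 2 via w0Rw0]
5. q, w0   [and-rule on 4]
6. p, w0   [and-rule on 4]
7. not p, w0   [neg-and-rule on 3 (branches; this branch)]
Accessibility: w0Rw0
Branch closes: p and not p both at w0.
Every branch closes (one shown): valid in T, hence also in S4, S5 (every theorem of T is a theorem of S4 and S5).
K-tableau for the negation not (Box (q and p) implies (q and p)):
1. not (Box (q and p) implies (q and p)), w0
2. Box (q and p), w0   [neg-implies-rule on 1]
3. not (q and p), w0   [neg-implies-rule on 1]
4. not p, w0   [neg-and-rule on 3 (branches; this branch)]
Complete open branch: countermodel on a K-frame, so not valid in K.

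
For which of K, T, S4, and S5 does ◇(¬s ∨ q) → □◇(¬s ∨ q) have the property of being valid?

S4-tableau for the negation ¬(◇(¬s ∨ q) → □◇(¬s ∨ q)):
1. ¬(◇(¬s ∨ q) → □◇(¬s ∨ q)), w0
2. ◇(¬s ∨ q), w0
3. ¬□◇(¬s ∨ q), w0
4. ¬s ∨ q, w1
5. q, w1
6. ¬◇(¬s ∨ q), w2
7. ¬(¬s ∨ q), w2
8. s, w2
9. ¬q, w2
Accessibility: w0Rw0, w0Rw1, w0Rw2, w1Rw1, w2Rw2
Complete open branch: countermodel on an S4-frame, so not valid in S4, nor in K, T (the same frame is also a K-frame and a T-frame).
S5-tableau for the negation ¬(◇(¬s ∨ q) → □◇(¬s ∨ q)):
1. ¬(◇(¬s ∨ q) → □◇(¬s ∨ q)), w0
2. ◇(¬s ∨ q), w0
3. ¬□◇(¬s ∨ q), w0
4. ¬s ∨ q, w1
5. q, w1
6. ¬◇(¬s ∨ q), w2
7. ¬(¬s ∨ q), w0
8. s, w0
9. ¬q, w0
10. ¬(¬s ∨ q), w1
11. s, w1
12. ¬q, w1
Accessibility: w0Rw0, w0Rw1, w0Rw2, w1Rw0, w1Rw1, w1Rw2, w2Rw0, w2Rw1, w2Rw2
Branch closes: q and ¬q both at w1.
Every branch closes (one shown): valid in S5.

S5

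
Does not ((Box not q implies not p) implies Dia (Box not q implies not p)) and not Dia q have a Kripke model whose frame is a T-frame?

No, unsatisfiable

1. not ((Box not q implies not p) implies Dia (Box not q implies not p)) and not Dia q, u
2. not ((Box not q implies not p) implies Dia (Box not q implies not p)), u
3. not Dia q, u
4. Box not q implies not p, u
5. not Dia (Box not q implies not p), u
6. not q, u
7. not (Box not q implies not p), u
8. Box not q, u
9. p, u
10. not Box not q, u
11. q, v
12. not q, v
Accessibility: uRu, uRv, vRv
Branch closes: q and not q both at v.
Every branch closes; the branch above is one of them.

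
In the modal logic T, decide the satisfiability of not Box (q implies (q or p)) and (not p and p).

Unsatisfiable (every branch closes)

1. not Box (q implies (q or p)) and (not p and p), u
2. not Box (q implies (q or p)), u   [and-rule on 1]
3. not p and p, u   [and-rule on 1]
4. not p, u   [and-rule on 3]
5. p, u   [and-rule on 3]
Accessibility: uRu
Branch closes: p and not p both at u.
All branches of the tableau close; one closing branch shown above.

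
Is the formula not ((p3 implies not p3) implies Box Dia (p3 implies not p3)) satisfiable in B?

1. not ((p3 implies not p3) implies Box Dia (p3 implies not p3)), w0
2. p3 implies not p3, w0   [neg-implies-rule on 1]
3. not Box Dia (p3 implies not p3), w0   [neg-implies-rule on 1]
4. not p3, w0   [implies-rule on 2 (branches; this branch)]
5. not Dia (p3 implies not p3), w1   [neg-Box-rule on 3: fresh world w1, w0Rw1]
6. not (p3 implies not p3), w0   [neg-Dia-rule on 5 via w1Rw0]
7. p3, w0   [neg-implies-rule on 6]
Accessibility: w0Rw0, w0Rw1, w1Rw0, w1Rw1
Branch closes: p3 and not p3 both at w0.
Every branch closes; the branch above is one of them.

Unsatisfiable (every branch closes)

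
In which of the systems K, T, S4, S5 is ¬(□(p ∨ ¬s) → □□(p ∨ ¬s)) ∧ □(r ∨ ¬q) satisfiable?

T-tableau for the formula:
1. ¬(□(p ∨ ¬s) → □□(p ∨ ¬s)) ∧ □(r ∨ ¬q), u
2. ¬(□(p ∨ ¬s) → □□(p ∨ ¬s)), u   [∧-rule on 1]
3. □(r ∨ ¬q), u   [∧-rule on 1]
4. □(p ∨ ¬s), u   [¬→-rule on 2]
5. ¬□□(p ∨ ¬s), u   [¬→-rule on 2]
6. r ∨ ¬q, u   [□-rule on 3 via uRu]
7. p ∨ ¬s, u   [□-rule on 4 via uRu]
8. ¬q, u   [∨-rule on 6 (branches; this branch)]
9. ¬s, u   [∨-rule on 7 (branches; this branch)]
10. ¬□(p ∨ ¬s), v   [¬□-rule on 5: fresh world v, uRv]
11. r ∨ ¬q, v   [□-rule on 3 via uRv]
12. p ∨ ¬s, v   [□-rule on 4 via uRv]
13. ¬q, v   [∨-rule on 11 (branches; this branch)]
14. ¬s, v   [∨-rule on 12 (branches; this branch)]
15. ¬(p ∨ ¬s), w   [¬□-rule on 10: fresh world w, vRw]
16. ¬p, w   [¬∨-rule on 15]
17. s, w   [¬∨-rule on 15]
Accessibility: uRu, uRv, vRv, vRw, wRw
Complete open branch: satisfiable in T, hence also in K (this T-model is also a K-model).
S4-tableau for the formula:
1. ¬(□(p ∨ ¬s) → □□(p ∨ ¬s)) ∧ □(r ∨ ¬q), u
2. ¬(□(p ∨ ¬s) → □□(p ∨ ¬s)), u   [∧-rule on 1]
3. □(r ∨ ¬q), u   [∧-rule on 1]
4. □(p ∨ ¬s), u   [¬→-rule on 2]
5. ¬□□(p ∨ ¬s), u   [¬→-rule on 2]
6. r ∨ ¬q, u   [□-rule on 3 via uRu]
7. p ∨ ¬s, u   [□-rule on 4 via uRu]
8. ¬q, u   [∨-rule on 6 (branches; this branch)]
9. ¬s, u   [∨-rule on 7 (branches; this branch)]
10. ¬□(p ∨ ¬s), v   [¬□-rule on 5: fresh world v, uRv]
11. r ∨ ¬q, v   [□-rule on 3 via uRv]
12. p ∨ ¬s, v   [□-rule on 4 via uRv]
13. ¬q, v   [∨-rule on 11 (branches; this branch)]
14. ¬s, v   [∨-rule on 12 (branches; this branch)]
15. ¬(p ∨ ¬s), w   [¬□-rule on 10: fresh world w, vRw]
16. ¬p, w   [¬∨-rule on 15]
17. s, w   [¬∨-rule on 15]
18. r ∨ ¬q, w   [□-rule on 3 via uRw]
19. p ∨ ¬s, w   [□-rule on 4 via uRw]
20. ¬q, w   [∨-rule on 18 (branches; this branch)]
21. ¬s, w   [∨-rule on 19 (branches; this branch)]
Accessibility: uRu, uRv, uRw, vRv, vRw, wRw
Branch closes: s and ¬s both at w.
Every branch closes (one shown): unsatisfiable in S4, hence also in S5 (every S5-frame is an S4-frame).

K, T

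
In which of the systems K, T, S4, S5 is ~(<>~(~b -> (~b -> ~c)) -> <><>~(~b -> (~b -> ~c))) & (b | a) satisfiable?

K

T-tableau for the formula:
1. ~(<>~(~b -> (~b -> ~c)) -> <><>~(~b -> (~b -> ~c))) & (b | a), 0
2. ~(<>~(~b -> (~b -> ~c)) -> <><>~(~b -> (~b -> ~c))), 0
3. b | a, 0
4. <>~(~b -> (~b -> ~c)), 0
5. ~<><>~(~b -> (~b -> ~c)), 0
6. ~<>~(~b -> (~b -> ~c)), 0
7. ~b -> (~b -> ~c), 0
8. a, 0
9. ~b -> ~c, 0
10. ~c, 0
11. ~(~b -> (~b -> ~c)), 1
12. ~b, 1
13. ~(~b -> ~c), 1
14. c, 1
15. ~<>~(~b -> (~b -> ~c)), 1
16. ~b -> (~b -> ~c), 1
17. ~b -> ~c, 1
18. ~c, 1
Accessibility: 0R0, 0R1, 1R1
Branch closes: c and ~c both at 1.
Every branch closes (one shown): unsatisfiable in T, hence also in S4, S5 (every S4/S5-frame is a T-frame).
K-tableau for the formula:
1. ~(<>~(~b -> (~b -> ~c)) -> <><>~(~b -> (~b -> ~c))) & (b | a), 0
2. ~(<>~(~b -> (~b -> ~c)) -> <><>~(~b -> (~b -> ~c))), 0
3. b | a, 0
4. <>~(~b -> (~b -> ~c)), 0
5. ~<><>~(~b -> (~b -> ~c)), 0
6. a, 0
7. ~(~b -> (~b -> ~c)), 1
8. ~b, 1
9. ~(~b -> ~c), 1
10. c, 1
11. ~<>~(~b -> (~b -> ~c)), 1
Accessibility: 0R1
Complete open branch: satisfiable in K.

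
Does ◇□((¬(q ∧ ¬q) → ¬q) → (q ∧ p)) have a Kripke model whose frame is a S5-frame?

1. ◇□((¬(q ∧ ¬q) → ¬q) → (q ∧ p)), 0
2. □((¬(q ∧ ¬q) → ¬q) → (q ∧ p)), 1   [◇-rule on 1: fresh world 1, 0R1]
3. (¬(q ∧ ¬q) → ¬q) → (q ∧ p), 0   [□-rule on 2 via 1R0]
4. (¬(q ∧ ¬q) → ¬q) → (q ∧ p), 1   [□-rule on 2 via 1R1]
5. q ∧ p, 0   [→-rule on 3 (branches; this branch)]
6. q, 0   [∧-rule on 5]
7. p, 0   [∧-rule on 5]
8. q ∧ p, 1   [→-rule on 4 (branches; this branch)]
9. q, 1   [∧-rule on 8]
10. p, 1   [∧-rule on 8]
Accessibility: 0R0, 0R1, 1R0, 1R1

Yes, satisfiable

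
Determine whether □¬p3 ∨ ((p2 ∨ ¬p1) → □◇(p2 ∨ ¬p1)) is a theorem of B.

Yes, valid

Tableau for the negation ¬(□¬p3 ∨ ((p2 ∨ ¬p1) → □◇(p2 ∨ ¬p1))):
1. ¬(□¬p3 ∨ ((p2 ∨ ¬p1) → □◇(p2 ∨ ¬p1))), w0
2. ¬□¬p3, w0   [¬∨-rule on 1]
3. ¬((p2 ∨ ¬p1) → □◇(p2 ∨ ¬p1)), w0   [¬∨-rule on 1]
4. p2 ∨ ¬p1, w0   [¬→-rule on 3]
5. ¬□◇(p2 ∨ ¬p1), w0   [¬→-rule on 3]
6. ¬p1, w0   [∨-rule on 4 (branches; this branch)]
7. p3, w1   [¬□-rule on 2: fresh world w1, w0Rw1]
8. ¬◇(p2 ∨ ¬p1), w2   [¬□-rule on 5: fresh world w2, w0Rw2]
9. ¬(p2 ∨ ¬p1), w0   [¬◇-rule on 8 via w2Rw0]
10. ¬p2, w0   [¬∨-rule on 9]
11. p1, w0   [¬∨-rule on 9]
Accessibility: w0Rw0, w0Rw1, w0Rw2, w1Rw0, w1Rw1, w2Rw0, w2Rw2
Branch closes: p1 and ¬p1 both at w0.
All branches of the negation close; one closing branch shown above.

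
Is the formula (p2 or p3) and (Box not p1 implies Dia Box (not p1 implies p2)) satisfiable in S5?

Yes, satisfiable

1. (p2 or p3) and (Box not p1 implies Dia Box (not p1 implies p2)), 0
2. p2 or p3, 0
3. Box not p1 implies Dia Box (not p1 implies p2), 0
4. p3, 0
5. Dia Box (not p1 implies p2), 0
6. Box (not p1 implies p2), 1
7. not p1 implies p2, 0
8. not p1 implies p2, 1
9. p2, 0
10. p2, 1
Accessibility: 0R0, 0R1, 1R0, 1R1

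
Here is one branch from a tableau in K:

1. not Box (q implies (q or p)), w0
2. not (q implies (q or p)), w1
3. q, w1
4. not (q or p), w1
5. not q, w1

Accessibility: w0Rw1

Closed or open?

Yes, closed

Both q and not q appear at w1.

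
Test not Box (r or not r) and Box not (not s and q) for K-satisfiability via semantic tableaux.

1. not Box (r or not r) and Box not (not s and q), w0
2. not Box (r or not r), w0
3. Box not (not s and q), w0
4. not (r or not r), w1
5. not r, w1
6. r, w1
Accessibility: w0Rw1
Branch closes: r and not r both at w1.
All branches of the tableau close; one closing branch shown above.

No, unsatisfiable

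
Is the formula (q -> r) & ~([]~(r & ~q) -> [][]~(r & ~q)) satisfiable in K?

Satisfiable

1. (q -> r) & ~([]~(r & ~q) -> [][]~(r & ~q)), w0
2. q -> r, w0   [&-rule on 1]
3. ~([]~(r & ~q) -> [][]~(r & ~q)), w0   [&-rule on 1]
4. []~(r & ~q), w0   [~->-rule on 3]
5. ~[][]~(r & ~q), w0   [~->-rule on 3]
6. r, w0   [->-rule on 2 (branches; this branch)]
7. ~[]~(r & ~q), w1   [~[]-rule on 5: fresh world w1, w0Rw1]
8. ~(r & ~q), w1   [[]-rule on 4 via w0Rw1]
9. q, w1   [~&-rule on 8 (branches; this branch)]
10. r & ~q, w2   [~[]-rule on 7: fresh world w2, w1Rw2]
11. r, w2   [&-rule on 10]
12. ~q, w2   [&-rule on 10]
Accessibility: w0Rw1, w1Rw2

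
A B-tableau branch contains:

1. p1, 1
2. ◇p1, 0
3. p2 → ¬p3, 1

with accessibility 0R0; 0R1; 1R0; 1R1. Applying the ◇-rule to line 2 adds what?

a fresh world 2 with 0R2, and p1 at 2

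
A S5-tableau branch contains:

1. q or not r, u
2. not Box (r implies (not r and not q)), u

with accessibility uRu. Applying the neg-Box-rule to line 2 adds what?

a fresh world v with uRv, and not (r implies (not r and not q)) at v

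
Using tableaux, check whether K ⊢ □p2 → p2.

Tableau for the negation ¬(□p2 → p2):
1. ¬(□p2 → p2), u
2. □p2, u   [¬→-rule on 1]
3. ¬p2, u   [¬→-rule on 1]
The negation has an open branch (countermodel exists).

Invalid (countermodel exists)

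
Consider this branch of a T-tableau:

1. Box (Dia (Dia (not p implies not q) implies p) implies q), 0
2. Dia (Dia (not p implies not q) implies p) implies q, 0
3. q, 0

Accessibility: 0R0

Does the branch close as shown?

No world carries both an atom and its negation.

Open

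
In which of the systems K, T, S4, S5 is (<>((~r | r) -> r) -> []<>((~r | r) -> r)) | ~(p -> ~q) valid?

S4-tableau for the negation ~((<>((~r | r) -> r) -> []<>((~r | r) -> r)) | ~(p -> ~q)):
1. ~((<>((~r | r) -> r) -> []<>((~r | r) -> r)) | ~(p -> ~q)), 0
2. ~(<>((~r | r) -> r) -> []<>((~r | r) -> r)), 0   [~|-rule on 1]
3. p -> ~q, 0   [~|-rule on 1]
4. <>((~r | r) -> r), 0   [~->-rule on 2]
5. ~[]<>((~r | r) -> r), 0   [~->-rule on 2]
6. ~q, 0   [->-rule on 3 (branches; this branch)]
7. (~r | r) -> r, 1   [<>-rule on 4: fresh world 1, 0R1]
8. r, 1   [->-rule on 7 (branches; this branch)]
9. ~<>((~r | r) -> r), 2   [~[]-rule on 5: fresh world 2, 0R2]
10. ~((~r | r) -> r), 2   [~<>-rule on 9 via 2R2]
11. ~r | r, 2   [~->-rule on 10]
12. ~r, 2   [~->-rule on 10]
Accessibility: 0R0, 0R1, 0R2, 1R1, 2R2
Complete open branch: countermodel on an S4-frame, so not valid in S4, nor in K, T (the same frame is also a K-frame and a T-frame).
S5-tableau for the negation ~((<>((~r | r) -> r) -> []<>((~r | r) -> r)) | ~(p -> ~q)):
1. ~((<>((~r | r) -> r) -> []<>((~r | r) -> r)) | ~(p -> ~q)), 0
2. ~(<>((~r | r) -> r) -> []<>((~r | r) -> r)), 0   [~|-rule on 1]
3. p -> ~q, 0   [~|-rule on 1]
4. <>((~r | r) -> r), 0   [~->-rule on 2]
5. ~[]<>((~r | r) -> r), 0   [~->-rule on 2]
6. ~q, 0   [->-rule on 3 (branches; this branch)]
7. (~r | r) -> r, 1   [<>-rule on 4: fresh world 1, 0R1]
8. r, 1   [->-rule on 7 (branches; this branch)]
9. ~<>((~r | r) -> r), 2   [~[]-rule on 5: fresh world 2, 0R2]
10. ~((~r | r) -> r), 0   [~<>-rule on 9 via 2R0]
11. ~r | r, 0   [~->-rule on 10]
12. ~r, 0   [~->-rule on 10]
13. ~((~r | r) -> r), 1   [~<>-rule on 9 via 2R1]
14. ~r | r, 1   [~->-rule on 13]
15. ~r, 1   [~->-rule on 13]
Accessibility: 0R0, 0R1, 0R2, 1R0, 1R1, 1R2, 2R0, 2R1, 2R2
Branch closes: r and ~r both at 1.
Every branch closes (one shown): valid in S5.

S5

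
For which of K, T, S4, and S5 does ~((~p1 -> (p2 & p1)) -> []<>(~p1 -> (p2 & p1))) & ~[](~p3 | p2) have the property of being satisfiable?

S5-tableau for the formula:
1. ~((~p1 -> (p2 & p1)) -> []<>(~p1 -> (p2 & p1))) & ~[](~p3 | p2), 0
2. ~((~p1 -> (p2 & p1)) -> []<>(~p1 -> (p2 & p1))), 0
3. ~[](~p3 | p2), 0
4. ~p1 -> (p2 & p1), 0
5. ~[]<>(~p1 -> (p2 & p1)), 0
6. p2 & p1, 0
7. p2, 0
8. p1, 0
9. ~(~p3 | p2), 1
10. p3, 1
11. ~p2, 1
12. ~<>(~p1 -> (p2 & p1)), 2
13. ~(~p1 -> (p2 & p1)), 0
14. ~p1, 0
15. ~(p2 & p1), 0
Accessibility: 0R0, 0R1, 0R2, 1R0, 1R1, 1R2, 2R0, 2R1, 2R2
Branch closes: p1 and ~p1 both at 0.
Every branch closes (one shown): unsatisfiable in S5.
S4-tableau for the formula:
1. ~((~p1 -> (p2 & p1)) -> []<>(~p1 -> (p2 & p1))) & ~[](~p3 | p2), 0
2. ~((~p1 -> (p2 & p1)) -> []<>(~p1 -> (p2 & p1))), 0
3. ~[](~p3 | p2), 0
4. ~p1 -> (p2 & p1), 0
5. ~[]<>(~p1 -> (p2 & p1)), 0
6. p2 & p1, 0
7. p2, 0
8. p1, 0
9. ~(~p3 | p2), 1
10. p3, 1
11. ~p2, 1
12. ~<>(~p1 -> (p2 & p1)), 2
13. ~(~p1 -> (p2 & p1)), 2
14. ~p1, 2
15. ~(p2 & p1), 2
Accessibility: 0R0, 0R1, 0R2, 1R1, 2R2
Complete open branch: satisfiable in S4, hence also in K, T (this S4-model is also a K-model and a T-model).

K, T, S4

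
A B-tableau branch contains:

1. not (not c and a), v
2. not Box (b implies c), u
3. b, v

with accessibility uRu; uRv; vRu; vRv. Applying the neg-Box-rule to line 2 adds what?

a fresh world w with uRw, and not (b implies c) at w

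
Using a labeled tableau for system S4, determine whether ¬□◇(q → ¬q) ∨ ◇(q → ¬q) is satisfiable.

1. ¬□◇(q → ¬q) ∨ ◇(q → ¬q), w0
2. ◇(q → ¬q), w0
3. q → ¬q, w1
4. ¬q, w1
Accessibility: w0Rw0, w0Rw1, w1Rw1

Satisfiable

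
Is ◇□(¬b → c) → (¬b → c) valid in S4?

Tableau for the negation ¬(◇□(¬b → c) → (¬b → c)):
1. ¬(◇□(¬b → c) → (¬b → c)), 0
2. ◇□(¬b → c), 0
3. ¬(¬b → c), 0
4. ¬b, 0
5. ¬c, 0
6. □(¬b → c), 1
7. ¬b → c, 1
8. c, 1
Accessibility: 0R0, 0R1, 1R1
The negation has an open branch (countermodel exists).

No, not valid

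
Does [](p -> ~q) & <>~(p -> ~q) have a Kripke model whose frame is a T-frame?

Unsatisfiable (every branch closes)

1. [](p -> ~q) & <>~(p -> ~q), 0
2. [](p -> ~q), 0   [&-rule on 1]
3. <>~(p -> ~q), 0   [&-rule on 1]
4. p -> ~q, 0   [[]-rule on 2 via 0R0]
5. ~q, 0   [->-rule on 4 (branches; this branch)]
6. ~(p -> ~q), 1   [<>-rule on 3: fresh world 1, 0R1]
7. p, 1   [~->-rule on 6]
8. q, 1   [~->-rule on 6]
9. p -> ~q, 1   [[]-rule on 2 via 0R1]
10. ~q, 1   [->-rule on 9 (branches; this branch)]
Accessibility: 0R0, 0R1, 1R1
Branch closes: q and ~q both at 1.
(One branch shown.) All branches close.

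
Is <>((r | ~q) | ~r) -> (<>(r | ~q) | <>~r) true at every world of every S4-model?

Tableau for the negation ~(<>((r | ~q) | ~r) -> (<>(r | ~q) | <>~r)):
1. ~(<>((r | ~q) | ~r) -> (<>(r | ~q) | <>~r)), w0
2. <>((r | ~q) | ~r), w0
3. ~(<>(r | ~q) | <>~r), w0
4. ~<>(r | ~q), w0
5. ~<>~r, w0
6. ~(r | ~q), w0
7. ~r, w0
8. q, w0
9. r, w0
Accessibility: w0Rw0
Branch closes: r and ~r both at w0.
Every branch of the negation's tableau closes; the branch above is one of them.

Valid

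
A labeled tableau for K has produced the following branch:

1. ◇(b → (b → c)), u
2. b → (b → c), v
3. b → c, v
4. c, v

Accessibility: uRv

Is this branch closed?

No atom appears with both signs at the same world.

Not closed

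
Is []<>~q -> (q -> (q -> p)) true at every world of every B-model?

Tableau for the negation ~([]<>~q -> (q -> (q -> p))):
1. ~([]<>~q -> (q -> (q -> p))), u
2. []<>~q, u
3. ~(q -> (q -> p)), u
4. q, u
5. ~(q -> p), u
6. ~p, u
7. <>~q, u
8. ~q, v
9. <>~q, v
10. ~q, w
Accessibility: uRu, uRv, vRu, vRv, vRw, wRv, wRw
The negation has an open branch (countermodel exists).

No, not valid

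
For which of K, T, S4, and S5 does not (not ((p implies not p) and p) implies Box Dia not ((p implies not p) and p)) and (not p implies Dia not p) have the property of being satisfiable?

K-tableau for the formula:
1. not (not ((p implies not p) and p) implies Box Dia not ((p implies not p) and p)) and (not p implies Dia not p), w0
2. not (not ((p implies not p) and p) implies Box Dia not ((p implies not p) and p)), w0
3. not p implies Dia not p, w0
4. not ((p implies not p) and p), w0
5. not Box Dia not ((p implies not p) and p), w0
6. Dia not p, w0
7. not p, w0
8. not Dia not ((p implies not p) and p), w1
9. not p, w2
Accessibility: w0Rw1, w0Rw2
Complete open branch: satisfiable in K.
T-tableau for the formula:
1. not (not ((p implies not p) and p) implies Box Dia not ((p implies not p) and p)) and (not p implies Dia not p), w0
2. not (not ((p implies not p) and p) implies Box Dia not ((p implies not p) and p)), w0
3. not p implies Dia not p, w0
4. not ((p implies not p) and p), w0
5. not Box Dia not ((p implies not p) and p), w0
6. Dia not p, w0
7. not (p implies not p), w0
8. p, w0
9. not Dia not ((p implies not p) and p), w1
10. (p implies not p) and p, w1
11. p implies not p, w1
12. p, w1
13. not p, w1
Accessibility: w0Rw0, w0Rw1, w1Rw1
Branch closes: p and not p both at w1.
Every branch closes (one shown): unsatisfiable in T, hence also in S4, S5 (every S4/S5-frame is a T-frame).

K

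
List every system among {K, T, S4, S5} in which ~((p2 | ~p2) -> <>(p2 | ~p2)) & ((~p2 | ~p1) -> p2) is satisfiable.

K

K-tableau for the formula:
1. ~((p2 | ~p2) -> <>(p2 | ~p2)) & ((~p2 | ~p1) -> p2), u
2. ~((p2 | ~p2) -> <>(p2 | ~p2)), u   [&-rule on 1]
3. (~p2 | ~p1) -> p2, u   [&-rule on 1]
4. p2 | ~p2, u   [~->-rule on 2]
5. ~<>(p2 | ~p2), u   [~->-rule on 2]
6. p2, u   [->-rule on 3 (branches; this branch)]
Complete open branch: satisfiable in K.
T-tableau for the formula:
1. ~((p2 | ~p2) -> <>(p2 | ~p2)) & ((~p2 | ~p1) -> p2), u
2. ~((p2 | ~p2) -> <>(p2 | ~p2)), u   [&-rule on 1]
3. (~p2 | ~p1) -> p2, u   [&-rule on 1]
4. p2 | ~p2, u   [~->-rule on 2]
5. ~<>(p2 | ~p2), u   [~->-rule on 2]
6. ~(p2 | ~p2), u   [~<>-rule on 5 via uRu]
7. ~p2, u   [~|-rule on 6]
8. p2, u   [~|-rule on 6]
Accessibility: uRu
Branch closes: p2 and ~p2 both at u.
Every branch closes (one shown): unsatisfiable in T, hence also in S4, S5 (every S4/S5-frame is a T-frame).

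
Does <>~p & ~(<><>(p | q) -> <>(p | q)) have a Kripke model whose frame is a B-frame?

1. <>~p & ~(<><>(p | q) -> <>(p | q)), w0
2. <>~p, w0   [&-rule on 1]
3. ~(<><>(p | q) -> <>(p | q)), w0   [&-rule on 1]
4. <><>(p | q), w0   [~->-rule on 3]
5. ~<>(p | q), w0   [~->-rule on 3]
6. ~(p | q), w0   [~<>-rule on 5 via w0Rw0]
7. ~p, w0   [~|-rule on 6]
8. ~q, w0   [~|-rule on 6]
9. ~p, w1   [<>-rule on 2: fresh world w1, w0Rw1]
10. ~(p | q), w1   [~<>-rule on 5 via w0Rw1]
11. ~q, w1   [~|-rule on 10]
12. <>(p | q), w2   [<>-rule on 4: fresh world w2, w0Rw2]
13. ~(p | q), w2   [~<>-rule on 5 via w0Rw2]
14. ~p, w2   [~|-rule on 13]
15. ~q, w2   [~|-rule on 13]
16. p | q, w3   [<>-rule on 12: fresh world w3, w2Rw3]
17. q, w3   [|-rule on 16 (branches; this branch)]
Accessibility: w0Rw0, w0Rw1, w0Rw2, w1Rw0, w1Rw1, w2Rw0, w2Rw2, w2Rw3, w3Rw2, w3Rw3

Yes, satisfiable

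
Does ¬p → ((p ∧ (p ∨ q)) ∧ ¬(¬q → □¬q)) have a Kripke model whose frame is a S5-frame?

1. ¬p → ((p ∧ (p ∨ q)) ∧ ¬(¬q → □¬q)), u
2. (p ∧ (p ∨ q)) ∧ ¬(¬q → □¬q), u
3. p ∧ (p ∨ q), u
4. ¬(¬q → □¬q), u
5. p, u
6. p ∨ q, u
7. ¬q, u
8. ¬□¬q, u
9. q, v
Accessibility: uRu, uRv, vRu, vRv

Satisfiable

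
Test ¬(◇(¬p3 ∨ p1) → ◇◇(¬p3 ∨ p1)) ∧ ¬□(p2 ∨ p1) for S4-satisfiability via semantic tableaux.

1. ¬(◇(¬p3 ∨ p1) → ◇◇(¬p3 ∨ p1)) ∧ ¬□(p2 ∨ p1), 0
2. ¬(◇(¬p3 ∨ p1) → ◇◇(¬p3 ∨ p1)), 0
3. ¬□(p2 ∨ p1), 0
4. ◇(¬p3 ∨ p1), 0
5. ¬◇◇(¬p3 ∨ p1), 0
6. ¬◇(¬p3 ∨ p1), 0
7. ¬(¬p3 ∨ p1), 0
8. p3, 0
9. ¬p1, 0
10. ¬(p2 ∨ p1), 1
11. ¬p2, 1
12. ¬p1, 1
13. ¬◇(¬p3 ∨ p1), 1
14. ¬(¬p3 ∨ p1), 1
15. p3, 1
16. ¬p3 ∨ p1, 2
17. ¬◇(¬p3 ∨ p1), 2
18. ¬(¬p3 ∨ p1), 2
19. p3, 2
20. ¬p1, 2
21. p1, 2
Accessibility: 0R0, 0R1, 0R2, 1R1, 2R2
Branch closes: p1 and ¬p1 both at 2.
(One branch shown.) All branches close.

Unsatisfiable (every branch closes)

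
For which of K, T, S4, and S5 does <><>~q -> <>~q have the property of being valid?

S4, S5

S4-tableau for the negation ~(<><>~q -> <>~q):
1. ~(<><>~q -> <>~q), 0
2. <><>~q, 0
3. ~<>~q, 0
4. q, 0
5. <>~q, 1
6. q, 1
7. ~q, 2
8. q, 2
Accessibility: 0R0, 0R1, 0R2, 1R1, 1R2, 2R2
Branch closes: q and ~q both at 2.
Every branch closes (one shown): valid in S4, hence also in S5 (every theorem of S4 is a theorem of S5).
T-tableau for the negation ~(<><>~q -> <>~q):
1. ~(<><>~q -> <>~q), 0
2. <><>~q, 0
3. ~<>~q, 0
4. q, 0
5. <>~q, 1
6. q, 1
7. ~q, 2
Accessibility: 0R0, 0R1, 1R1, 1R2, 2R2
Complete open branch: countermodel on a T-frame, so not valid in T, nor in K (the same frame is also a K-frame).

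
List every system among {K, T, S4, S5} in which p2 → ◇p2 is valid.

K-tableau for the negation ¬(p2 → ◇p2):
1. ¬(p2 → ◇p2), w0
2. p2, w0   [¬→-rule on 1]
3. ¬◇p2, w0   [¬→-rule on 1]
Complete open branch: countermodel on a K-frame, so not valid in K.
T-tableau for the negation ¬(p2 → ◇p2):
1. ¬(p2 → ◇p2), w0
2. p2, w0   [¬→-rule on 1]
3. ¬◇p2, w0   [¬→-rule on 1]
4. ¬p2, w0   [¬◇-rule on 3 via w0Rw0]
Accessibility: w0Rw0
Branch closes: p2 and ¬p2 both at w0.
Every branch closes (one shown): valid in T, hence also in S4, S5 (every theorem of T is a theorem of S4 and S5).

T, S4, S5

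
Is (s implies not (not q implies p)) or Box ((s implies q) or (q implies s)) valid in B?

Tableau for the negation not ((s implies not (not q implies p)) or Box ((s implies q) or (q implies s))):
1. not ((s implies not (not q implies p)) or Box ((s implies q) or (q implies s))), 0
2. not (s implies not (not q implies p)), 0
3. not Box ((s implies q) or (q implies s)), 0
4. s, 0
5. not q implies p, 0
6. p, 0
7. not ((s implies q) or (q implies s)), 1
8. not (s implies q), 1
9. not (q implies s), 1
10. s, 1
11. not q, 1
12. q, 1
13. not s, 1
Accessibility: 0R0, 0R1, 1R0, 1R1
Branch closes: q and not q both at 1.
All branches of the negation close; one closing branch shown above.

Valid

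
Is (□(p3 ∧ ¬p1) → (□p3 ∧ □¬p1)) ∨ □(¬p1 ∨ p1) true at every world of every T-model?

Valid

Tableau for the negation ¬((□(p3 ∧ ¬p1) → (□p3 ∧ □¬p1)) ∨ □(¬p1 ∨ p1)):
1. ¬((□(p3 ∧ ¬p1) → (□p3 ∧ □¬p1)) ∨ □(¬p1 ∨ p1)), w0
2. ¬(□(p3 ∧ ¬p1) → (□p3 ∧ □¬p1)), w0
3. ¬□(¬p1 ∨ p1), w0
4. □(p3 ∧ ¬p1), w0
5. ¬(□p3 ∧ □¬p1), w0
6. p3 ∧ ¬p1, w0
7. p3, w0
8. ¬p1, w0
9. ¬□¬p1, w0
10. ¬(¬p1 ∨ p1), w1
11. p1, w1
12. ¬p1, w1
Accessibility: w0Rw0, w0Rw1, w1Rw1
Branch closes: p1 and ¬p1 both at w1.
All branches of the negation close; one closing branch shown above.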